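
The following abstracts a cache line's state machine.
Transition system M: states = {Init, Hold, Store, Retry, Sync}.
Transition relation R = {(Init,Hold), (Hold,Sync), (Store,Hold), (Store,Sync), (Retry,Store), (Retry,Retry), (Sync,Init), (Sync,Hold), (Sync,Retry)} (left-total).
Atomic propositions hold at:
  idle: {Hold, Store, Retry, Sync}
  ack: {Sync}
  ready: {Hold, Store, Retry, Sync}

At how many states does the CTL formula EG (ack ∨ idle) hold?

Sat(ack ∨ idle) = {Hold, Store, Retry, Sync}
EG (ack ∨ idle): greatest fixpoint, start Z0 = {Hold, Store, Retry, Sync}, keep only states in Sat with some successor in Z. Already a fixed point.
Sat(EG (ack ∨ idle)) = {Hold, Store, Retry, Sync}
|Sat(EG (ack ∨ idle))| = |{Hold, Store, Retry, Sync}| = 4.

4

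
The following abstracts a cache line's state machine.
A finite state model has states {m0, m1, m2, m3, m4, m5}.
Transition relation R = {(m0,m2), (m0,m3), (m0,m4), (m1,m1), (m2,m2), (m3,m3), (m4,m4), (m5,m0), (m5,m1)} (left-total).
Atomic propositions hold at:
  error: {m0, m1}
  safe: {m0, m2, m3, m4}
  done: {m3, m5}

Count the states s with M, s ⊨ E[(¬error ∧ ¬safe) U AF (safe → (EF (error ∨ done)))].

Sat(¬error) = {m2, m3, m4, m5}
Sat(¬safe) = {m1, m5}
Sat(¬error ∧ ¬safe) = {m5}
Sat(error ∨ done) = {m0, m1, m3, m5}
EF (error ∨ done): least fixpoint, start Z0 = {m0, m1, m3, m5}, add states with some successor in Z. Already a fixed point.
Sat(EF (error ∨ done)) = {m0, m1, m3, m5}
Sat(safe → (EF (error ∨ done))) = {m0, m1, m3, m5}
AF (safe → (EF (error ∨ done))): least fixpoint, start Z0 = {m0, m1, m3, m5}, add states with every successor in Z. Already a fixed point.
Sat(AF (safe → (EF (error ∨ done)))) = {m0, m1, m3, m5}
E[(¬error ∧ ¬safe) U AF (safe → (EF (error ∨ done)))]: least fixpoint, start Z0 = Sat(AF (safe → (EF (error ∨ done)))) = {m0, m1, m3, m5}, add states in Sat(¬error ∧ ¬safe) with some successor in Z. Already a fixed point.
Sat(E[(¬error ∧ ¬safe) U AF (safe → (EF (error ∨ done)))]) = {m0, m1, m3, m5}
|Sat(E[(¬error ∧ ¬safe) U AF (safe → (EF (error ∨ done)))])| = |{m0, m1, m3, m5}| = 4.

4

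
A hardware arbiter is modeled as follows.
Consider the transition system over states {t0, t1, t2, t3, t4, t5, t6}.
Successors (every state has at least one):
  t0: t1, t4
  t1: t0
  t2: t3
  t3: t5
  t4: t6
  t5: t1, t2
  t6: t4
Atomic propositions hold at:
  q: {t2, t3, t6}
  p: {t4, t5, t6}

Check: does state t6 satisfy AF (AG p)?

AG p: greatest fixpoint, start Z0 = {t4, t5, t6}, keep only states in Sat with every successor in Z. Z1 = {t4, t6}; fixed.
Sat(AG p) = {t4, t6}
AF (AG p): least fixpoint, start Z0 = {t4, t6}, add states with every successor in Z. Already a fixed point.
Sat(AF (AG p)) = {t4, t6}
t6 ∈ Sat(AF (AG p)) = {t4, t6}, so the formula holds at t6.

Yes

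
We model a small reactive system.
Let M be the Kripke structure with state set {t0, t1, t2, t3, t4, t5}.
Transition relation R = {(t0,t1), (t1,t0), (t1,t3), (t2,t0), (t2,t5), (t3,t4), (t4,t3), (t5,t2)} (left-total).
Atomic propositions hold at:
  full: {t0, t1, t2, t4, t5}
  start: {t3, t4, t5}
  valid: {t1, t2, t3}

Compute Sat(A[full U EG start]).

EG start: greatest fixpoint, start Z0 = {t3, t4, t5}, keep only states in Sat with some successor in Z. Z1 = {t3, t4}; fixed.
Sat(EG start) = {t3, t4}
A[full U EG start]: least fixpoint, start Z0 = Sat(EG start) = {t3, t4}, add states in Sat(full) with every successor in Z. Already a fixed point.
Sat(A[full U EG start]) = {t3, t4}

{t3, t4}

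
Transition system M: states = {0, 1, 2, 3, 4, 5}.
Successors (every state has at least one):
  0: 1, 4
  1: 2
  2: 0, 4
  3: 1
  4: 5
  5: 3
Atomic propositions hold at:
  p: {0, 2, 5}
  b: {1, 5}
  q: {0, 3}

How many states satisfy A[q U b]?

3

A[q U b]: least fixpoint, start Z0 = Sat(b) = {1, 5}, add states in Sat(q) with every successor in Z. Z1 = {1, 3, 5}; fixed.
Sat(A[q U b]) = {1, 3, 5}
|Sat(A[q U b])| = |{1, 3, 5}| = 3.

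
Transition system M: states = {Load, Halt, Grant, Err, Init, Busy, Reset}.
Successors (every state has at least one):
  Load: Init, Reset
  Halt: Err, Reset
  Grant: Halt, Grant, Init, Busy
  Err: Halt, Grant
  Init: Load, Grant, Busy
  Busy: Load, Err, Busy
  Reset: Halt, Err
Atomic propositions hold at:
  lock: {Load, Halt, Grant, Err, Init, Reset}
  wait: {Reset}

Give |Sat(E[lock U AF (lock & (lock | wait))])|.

Sat(lock | wait) = {Load, Halt, Grant, Err, Init, Reset}
Sat(lock & (lock | wait)) = {Load, Halt, Grant, Err, Init, Reset}
AF (lock & (lock | wait)): least fixpoint, start Z0 = {Load, Halt, Grant, Err, Init, Reset}, add states with every successor in Z. Already a fixed point.
Sat(AF (lock & (lock | wait))) = {Load, Halt, Grant, Err, Init, Reset}
E[lock U AF (lock & (lock | wait))]: least fixpoint, start Z0 = Sat(AF (lock & (lock | wait))) = {Load, Halt, Grant, Err, Init, Reset}, add states in Sat(lock) with some successor in Z. Already a fixed point.
Sat(E[lock U AF (lock & (lock | wait))]) = {Load, Halt, Grant, Err, Init, Reset}
|Sat(E[lock U AF (lock & (lock | wait))])| = |{Load, Halt, Grant, Err, Init, Reset}| = 6.

6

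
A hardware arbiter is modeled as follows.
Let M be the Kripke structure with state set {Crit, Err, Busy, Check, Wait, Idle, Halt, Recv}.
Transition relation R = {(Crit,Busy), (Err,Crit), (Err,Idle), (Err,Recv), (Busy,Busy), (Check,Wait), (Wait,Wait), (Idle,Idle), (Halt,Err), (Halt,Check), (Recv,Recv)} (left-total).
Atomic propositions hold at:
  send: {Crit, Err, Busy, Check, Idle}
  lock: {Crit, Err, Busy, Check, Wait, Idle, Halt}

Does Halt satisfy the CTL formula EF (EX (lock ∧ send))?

Yes

Sat(lock ∧ send) = {Crit, Err, Busy, Check, Idle}
Sat(EX (lock ∧ send)) = {s : some successor in {Crit, Err, Busy, Check, Idle}} = {Crit, Err, Busy, Idle, Halt}
EF (EX (lock ∧ send)): least fixpoint, start Z0 = {Crit, Err, Busy, Idle, Halt}, add states with some successor in Z. Already a fixed point.
Sat(EF (EX (lock ∧ send))) = {Crit, Err, Busy, Idle, Halt}
Halt ∈ Sat(EF (EX (lock ∧ send))) = {Crit, Err, Busy, Idle, Halt}, so the formula holds at Halt.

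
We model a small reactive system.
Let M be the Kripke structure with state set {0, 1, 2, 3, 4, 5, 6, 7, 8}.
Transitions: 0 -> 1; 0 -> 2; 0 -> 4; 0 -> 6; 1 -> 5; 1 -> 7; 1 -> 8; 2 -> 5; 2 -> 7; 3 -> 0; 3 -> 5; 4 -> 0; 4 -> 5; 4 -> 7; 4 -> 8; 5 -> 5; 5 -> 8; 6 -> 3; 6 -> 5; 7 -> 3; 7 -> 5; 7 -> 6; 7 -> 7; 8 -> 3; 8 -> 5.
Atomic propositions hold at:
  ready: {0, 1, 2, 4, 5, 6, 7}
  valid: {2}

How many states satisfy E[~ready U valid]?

Sat(~ready) = {3, 8}
E[~ready U valid]: least fixpoint, start Z0 = Sat(valid) = {2}, add states in Sat(~ready) with some successor in Z. Already a fixed point.
Sat(E[~ready U valid]) = {2}
|Sat(E[~ready U valid])| = |{2}| = 1.

1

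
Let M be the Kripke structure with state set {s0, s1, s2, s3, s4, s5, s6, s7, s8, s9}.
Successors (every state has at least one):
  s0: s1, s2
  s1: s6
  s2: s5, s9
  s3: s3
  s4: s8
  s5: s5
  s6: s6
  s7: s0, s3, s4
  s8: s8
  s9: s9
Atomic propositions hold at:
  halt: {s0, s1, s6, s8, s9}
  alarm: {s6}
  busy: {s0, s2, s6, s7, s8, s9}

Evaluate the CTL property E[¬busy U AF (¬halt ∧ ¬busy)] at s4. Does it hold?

Sat(¬busy) = {s1, s3, s4, s5}
Sat(¬halt) = {s2, s3, s4, s5, s7}
Sat(¬halt ∧ ¬busy) = {s3, s4, s5}
AF (¬halt ∧ ¬busy): least fixpoint, start Z0 = {s3, s4, s5}, add states with every successor in Z. Already a fixed point.
Sat(AF (¬halt ∧ ¬busy)) = {s3, s4, s5}
E[¬busy U AF (¬halt ∧ ¬busy)]: least fixpoint, start Z0 = Sat(AF (¬halt ∧ ¬busy)) = {s3, s4, s5}, add states in Sat(¬busy) with some successor in Z. Already a fixed point.
Sat(E[¬busy U AF (¬halt ∧ ¬busy)]) = {s3, s4, s5}
s4 ∈ Sat(E[¬busy U AF (¬halt ∧ ¬busy)]) = {s3, s4, s5}, so the formula holds at s4.

Yes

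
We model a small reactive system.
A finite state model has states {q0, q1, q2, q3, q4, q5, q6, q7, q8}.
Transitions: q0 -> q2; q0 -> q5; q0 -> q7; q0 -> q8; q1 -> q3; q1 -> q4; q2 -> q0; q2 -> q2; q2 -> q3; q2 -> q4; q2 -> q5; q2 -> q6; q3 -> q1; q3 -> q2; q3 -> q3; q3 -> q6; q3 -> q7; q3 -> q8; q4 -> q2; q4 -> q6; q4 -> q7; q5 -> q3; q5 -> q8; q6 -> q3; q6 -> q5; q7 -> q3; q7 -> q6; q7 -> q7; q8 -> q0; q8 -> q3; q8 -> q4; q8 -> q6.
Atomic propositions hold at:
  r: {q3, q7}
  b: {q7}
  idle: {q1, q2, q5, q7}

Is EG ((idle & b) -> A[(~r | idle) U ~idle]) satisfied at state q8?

Sat(idle & b) = {q7}
Sat(~r) = {q0, q1, q2, q4, q5, q6, q8}
Sat(~r | idle) = {q0, q1, q2, q4, q5, q6, q7, q8}
Sat(~idle) = {q0, q3, q4, q6, q8}
A[(~r | idle) U ~idle]: least fixpoint, start Z0 = Sat(~idle) = {q0, q3, q4, q6, q8}, add states in Sat(~r | idle) with every successor in Z. Z1 = {q0, q1, q3, q4, q5, q6, q8}; fixed.
Sat(A[(~r | idle) U ~idle]) = {q0, q1, q3, q4, q5, q6, q8}
Sat((idle & b) -> A[(~r | idle) U ~idle]) = {q0, q1, q2, q3, q4, q5, q6, q8}
EG ((idle & b) -> A[(~r | idle) U ~idle]): greatest fixpoint, start Z0 = {q0, q1, q2, q3, q4, q5, q6, q8}, keep only states in Sat with some successor in Z. Already a fixed point.
Sat(EG ((idle & b) -> A[(~r | idle) U ~idle])) = {q0, q1, q2, q3, q4, q5, q6, q8}
q8 ∈ Sat(EG ((idle & b) -> A[(~r | idle) U ~idle])) = {q0, q1, q2, q3, q4, q5, q6, q8}, so the formula holds at q8.

Yes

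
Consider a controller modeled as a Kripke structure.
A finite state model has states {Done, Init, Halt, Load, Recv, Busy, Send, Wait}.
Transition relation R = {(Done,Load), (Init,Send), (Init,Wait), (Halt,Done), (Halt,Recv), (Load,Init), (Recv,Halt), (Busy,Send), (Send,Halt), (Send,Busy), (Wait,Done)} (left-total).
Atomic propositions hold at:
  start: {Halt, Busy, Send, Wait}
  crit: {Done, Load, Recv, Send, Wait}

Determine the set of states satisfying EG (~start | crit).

{Done, Init, Load, Wait}

Sat(~start) = {Done, Init, Load, Recv}
Sat(~start | crit) = {Done, Init, Load, Recv, Send, Wait}
EG (~start | crit): greatest fixpoint, start Z0 = {Done, Init, Load, Recv, Send, Wait}, keep only states in Sat with some successor in Z. Z1 = {Done, Init, Load, Wait}; fixed.
Sat(EG (~start | crit)) = {Done, Init, Load, Wait}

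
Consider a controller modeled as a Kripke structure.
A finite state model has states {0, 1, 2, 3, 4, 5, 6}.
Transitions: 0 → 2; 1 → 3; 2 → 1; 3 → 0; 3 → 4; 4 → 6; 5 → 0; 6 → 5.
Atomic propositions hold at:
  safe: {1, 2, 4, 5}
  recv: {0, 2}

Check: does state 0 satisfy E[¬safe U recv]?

Yes

Sat(¬safe) = {0, 3, 6}
E[¬safe U recv]: least fixpoint, start Z0 = Sat(recv) = {0, 2}, add states in Sat(¬safe) with some successor in Z. Z1 = {0, 2, 3}; fixed.
Sat(E[¬safe U recv]) = {0, 2, 3}
0 ∈ Sat(E[¬safe U recv]) = {0, 2, 3}, so the formula holds at 0.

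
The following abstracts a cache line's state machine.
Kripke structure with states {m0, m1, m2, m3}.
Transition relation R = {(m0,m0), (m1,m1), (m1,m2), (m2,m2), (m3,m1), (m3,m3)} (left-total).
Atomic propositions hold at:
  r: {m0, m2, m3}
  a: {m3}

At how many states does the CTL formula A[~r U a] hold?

Sat(~r) = {m1}
A[~r U a]: least fixpoint, start Z0 = Sat(a) = {m3}, add states in Sat(~r) with every successor in Z. Already a fixed point.
Sat(A[~r U a]) = {m3}
|Sat(A[~r U a])| = |{m3}| = 1.

1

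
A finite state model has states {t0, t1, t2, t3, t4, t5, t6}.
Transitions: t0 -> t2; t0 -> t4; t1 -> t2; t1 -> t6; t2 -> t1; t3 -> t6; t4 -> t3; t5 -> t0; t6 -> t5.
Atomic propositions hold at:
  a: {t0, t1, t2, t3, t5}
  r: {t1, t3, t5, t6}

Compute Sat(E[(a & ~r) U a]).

{t0, t1, t2, t3, t5}

Sat(~r) = {t0, t2, t4}
Sat(a & ~r) = {t0, t2}
E[(a & ~r) U a]: least fixpoint, start Z0 = Sat(a) = {t0, t1, t2, t3, t5}, add states in Sat(a & ~r) with some successor in Z. Already a fixed point.
Sat(E[(a & ~r) U a]) = {t0, t1, t2, t3, t5}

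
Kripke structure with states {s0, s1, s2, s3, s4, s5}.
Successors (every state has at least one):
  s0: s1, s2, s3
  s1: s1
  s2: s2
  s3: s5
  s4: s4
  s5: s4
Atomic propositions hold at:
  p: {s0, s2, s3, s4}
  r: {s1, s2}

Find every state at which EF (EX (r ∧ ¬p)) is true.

Sat(¬p) = {s1, s5}
Sat(r ∧ ¬p) = {s1}
Sat(EX (r ∧ ¬p)) = {s : some successor in {s1}} = {s0, s1}
EF (EX (r ∧ ¬p)): least fixpoint, start Z0 = {s0, s1}, add states with some successor in Z. Already a fixed point.
Sat(EF (EX (r ∧ ¬p))) = {s0, s1}

{s0, s1}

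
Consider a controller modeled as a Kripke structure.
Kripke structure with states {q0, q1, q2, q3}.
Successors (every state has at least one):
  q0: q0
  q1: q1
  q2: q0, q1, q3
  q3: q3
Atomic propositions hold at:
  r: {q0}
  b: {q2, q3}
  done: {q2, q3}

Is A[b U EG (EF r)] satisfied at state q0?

Yes

EF r: least fixpoint, start Z0 = {q0}, add states with some successor in Z. Z1 = {q0, q2}; fixed.
Sat(EF r) = {q0, q2}
EG (EF r): greatest fixpoint, start Z0 = {q0, q2}, keep only states in Sat with some successor in Z. Already a fixed point.
Sat(EG (EF r)) = {q0, q2}
A[b U EG (EF r)]: least fixpoint, start Z0 = Sat(EG (EF r)) = {q0, q2}, add states in Sat(b) with every successor in Z. Already a fixed point.
Sat(A[b U EG (EF r)]) = {q0, q2}
q0 ∈ Sat(A[b U EG (EF r)]) = {q0, q2}, so the formula holds at q0.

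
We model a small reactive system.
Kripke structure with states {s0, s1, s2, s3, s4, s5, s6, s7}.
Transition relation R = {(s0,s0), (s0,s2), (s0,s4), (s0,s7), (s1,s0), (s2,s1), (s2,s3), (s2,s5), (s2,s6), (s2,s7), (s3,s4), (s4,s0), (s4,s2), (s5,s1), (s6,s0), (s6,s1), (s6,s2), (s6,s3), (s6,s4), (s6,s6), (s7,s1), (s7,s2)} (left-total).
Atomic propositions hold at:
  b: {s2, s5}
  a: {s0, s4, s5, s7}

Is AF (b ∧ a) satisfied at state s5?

Sat(b ∧ a) = {s5}
AF (b ∧ a): least fixpoint, start Z0 = {s5}, add states with every successor in Z. Already a fixed point.
Sat(AF (b ∧ a)) = {s5}
s5 ∈ Sat(AF (b ∧ a)) = {s5}, so the formula holds at s5.

Yes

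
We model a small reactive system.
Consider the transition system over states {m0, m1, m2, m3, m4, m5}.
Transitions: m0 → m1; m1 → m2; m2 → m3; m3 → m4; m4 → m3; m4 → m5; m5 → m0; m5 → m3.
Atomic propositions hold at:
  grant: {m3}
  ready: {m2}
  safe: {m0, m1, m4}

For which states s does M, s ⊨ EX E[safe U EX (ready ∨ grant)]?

{m0, m1, m3, m4, m5}

Sat(ready ∨ grant) = {m2, m3}
Sat(EX (ready ∨ grant)) = {s : some successor in {m2, m3}} = {m1, m2, m4, m5}
E[safe U EX (ready ∨ grant)]: least fixpoint, start Z0 = Sat(EX (ready ∨ grant)) = {m1, m2, m4, m5}, add states in Sat(safe) with some successor in Z. Z1 = {m0, m1, m2, m4, m5}; fixed.
Sat(E[safe U EX (ready ∨ grant)]) = {m0, m1, m2, m4, m5}
Sat(EX E[safe U EX (ready ∨ grant)]) = {s : some successor in {m0, m1, m2, m4, m5}} = {m0, m1, m3, m4, m5}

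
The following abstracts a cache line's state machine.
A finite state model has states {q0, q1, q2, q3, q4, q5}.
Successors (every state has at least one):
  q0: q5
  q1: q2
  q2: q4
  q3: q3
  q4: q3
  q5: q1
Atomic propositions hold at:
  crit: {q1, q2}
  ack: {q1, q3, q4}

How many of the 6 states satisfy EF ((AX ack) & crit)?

Sat(AX ack) = {s : every successor in {q1, q3, q4}} = {q2, q3, q4, q5}
Sat((AX ack) & crit) = {q2}
EF ((AX ack) & crit): least fixpoint, start Z0 = {q2}, add states with some successor in Z. Z1 = {q1, q2}; Z2 = {q1, q2, q5}; Z3 = {q0, q1, q2, q5}; fixed.
Sat(EF ((AX ack) & crit)) = {q0, q1, q2, q5}
|Sat(EF ((AX ack) & crit))| = |{q0, q1, q2, q5}| = 4.

4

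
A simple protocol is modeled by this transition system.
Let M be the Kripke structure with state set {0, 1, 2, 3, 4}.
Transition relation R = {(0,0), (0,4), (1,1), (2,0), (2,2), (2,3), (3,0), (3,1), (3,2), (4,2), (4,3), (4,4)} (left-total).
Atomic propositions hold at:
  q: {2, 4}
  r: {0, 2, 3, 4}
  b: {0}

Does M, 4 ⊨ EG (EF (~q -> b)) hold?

Yes

Sat(~q) = {0, 1, 3}
Sat(~q -> b) = {0, 2, 4}
EF (~q -> b): least fixpoint, start Z0 = {0, 2, 4}, add states with some successor in Z. Z1 = {0, 2, 3, 4}; fixed.
Sat(EF (~q -> b)) = {0, 2, 3, 4}
EG (EF (~q -> b)): greatest fixpoint, start Z0 = {0, 2, 3, 4}, keep only states in Sat with some successor in Z. Already a fixed point.
Sat(EG (EF (~q -> b))) = {0, 2, 3, 4}
4 ∈ Sat(EG (EF (~q -> b))) = {0, 2, 3, 4}, so the formula holds at 4.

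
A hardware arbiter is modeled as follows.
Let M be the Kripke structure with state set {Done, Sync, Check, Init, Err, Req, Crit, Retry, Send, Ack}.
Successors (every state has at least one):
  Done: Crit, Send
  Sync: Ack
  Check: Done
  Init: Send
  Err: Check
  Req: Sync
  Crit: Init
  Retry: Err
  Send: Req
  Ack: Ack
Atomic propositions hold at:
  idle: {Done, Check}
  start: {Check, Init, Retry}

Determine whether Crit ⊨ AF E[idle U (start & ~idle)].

Yes

Sat(~idle) = {Sync, Init, Err, Req, Crit, Retry, Send, Ack}
Sat(start & ~idle) = {Init, Retry}
E[idle U (start & ~idle)]: least fixpoint, start Z0 = Sat((start & ~idle)) = {Init, Retry}, add states in Sat(idle) with some successor in Z. Already a fixed point.
Sat(E[idle U (start & ~idle)]) = {Init, Retry}
AF E[idle U (start & ~idle)]: least fixpoint, start Z0 = {Init, Retry}, add states with every successor in Z. Z1 = {Init, Crit, Retry}; fixed.
Sat(AF E[idle U (start & ~idle)]) = {Init, Crit, Retry}
Crit ∈ Sat(AF E[idle U (start & ~idle)]) = {Init, Crit, Retry}, so the formula holds at Crit.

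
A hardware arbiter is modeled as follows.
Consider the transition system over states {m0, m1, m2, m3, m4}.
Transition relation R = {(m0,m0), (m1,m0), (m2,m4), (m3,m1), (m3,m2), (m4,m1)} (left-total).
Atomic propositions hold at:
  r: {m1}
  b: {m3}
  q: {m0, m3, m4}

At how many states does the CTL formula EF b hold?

EF b: least fixpoint, start Z0 = {m3}, add states with some successor in Z. Already a fixed point.
Sat(EF b) = {m3}
|Sat(EF b)| = |{m3}| = 1.

1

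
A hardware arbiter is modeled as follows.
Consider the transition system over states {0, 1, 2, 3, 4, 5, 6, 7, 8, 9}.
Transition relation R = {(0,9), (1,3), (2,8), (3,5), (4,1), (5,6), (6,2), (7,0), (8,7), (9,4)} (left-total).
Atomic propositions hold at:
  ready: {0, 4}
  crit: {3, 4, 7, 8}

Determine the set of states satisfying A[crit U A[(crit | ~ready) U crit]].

Sat(~ready) = {1, 2, 3, 5, 6, 7, 8, 9}
Sat(crit | ~ready) = {1, 2, 3, 4, 5, 6, 7, 8, 9}
A[(crit | ~ready) U crit]: least fixpoint, start Z0 = Sat(crit) = {3, 4, 7, 8}, add states in Sat(crit | ~ready) with every successor in Z. Z1 = {1, 2, 3, 4, 7, 8, 9}; Z2 = {1, 2, 3, 4, 6, 7, 8, 9}; Z3 = {1, 2, 3, 4, 5, 6, 7, 8, 9}; fixed.
Sat(A[(crit | ~ready) U crit]) = {1, 2, 3, 4, 5, 6, 7, 8, 9}
A[crit U A[(crit | ~ready) U crit]]: least fixpoint, start Z0 = Sat(A[(crit | ~ready) U crit]) = {1, 2, 3, 4, 5, 6, 7, 8, 9}, add states in Sat(crit) with every successor in Z. Already a fixed point.
Sat(A[crit U A[(crit | ~ready) U crit]]) = {1, 2, 3, 4, 5, 6, 7, 8, 9}

{1, 2, 3, 4, 5, 6, 7, 8, 9}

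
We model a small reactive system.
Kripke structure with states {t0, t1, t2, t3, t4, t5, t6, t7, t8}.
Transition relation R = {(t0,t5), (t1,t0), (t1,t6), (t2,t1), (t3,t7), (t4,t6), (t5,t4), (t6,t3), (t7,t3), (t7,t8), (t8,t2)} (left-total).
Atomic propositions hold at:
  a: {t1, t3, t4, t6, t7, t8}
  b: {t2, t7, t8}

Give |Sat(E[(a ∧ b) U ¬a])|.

Sat(a ∧ b) = {t7, t8}
Sat(¬a) = {t0, t2, t5}
E[(a ∧ b) U ¬a]: least fixpoint, start Z0 = Sat(¬a) = {t0, t2, t5}, add states in Sat(a ∧ b) with some successor in Z. Z1 = {t0, t2, t5, t8}; Z2 = {t0, t2, t5, t7, t8}; fixed.
Sat(E[(a ∧ b) U ¬a]) = {t0, t2, t5, t7, t8}
|Sat(E[(a ∧ b) U ¬a])| = |{t0, t2, t5, t7, t8}| = 5.

5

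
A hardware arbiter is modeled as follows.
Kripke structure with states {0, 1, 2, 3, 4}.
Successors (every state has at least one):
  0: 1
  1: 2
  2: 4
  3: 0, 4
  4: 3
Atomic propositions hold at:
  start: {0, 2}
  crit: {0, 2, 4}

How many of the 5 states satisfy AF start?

3

AF start: least fixpoint, start Z0 = {0, 2}, add states with every successor in Z. Z1 = {0, 1, 2}; fixed.
Sat(AF start) = {0, 1, 2}
|Sat(AF start)| = |{0, 1, 2}| = 3.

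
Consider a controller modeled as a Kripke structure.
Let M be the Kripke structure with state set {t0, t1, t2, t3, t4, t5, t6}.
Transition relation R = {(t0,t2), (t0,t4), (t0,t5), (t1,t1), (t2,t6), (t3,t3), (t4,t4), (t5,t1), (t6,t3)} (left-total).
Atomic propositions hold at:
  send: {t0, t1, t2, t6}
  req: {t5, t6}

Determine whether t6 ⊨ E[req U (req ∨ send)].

Sat(req ∨ send) = {t0, t1, t2, t5, t6}
E[req U (req ∨ send)]: least fixpoint, start Z0 = Sat((req ∨ send)) = {t0, t1, t2, t5, t6}, add states in Sat(req) with some successor in Z. Already a fixed point.
Sat(E[req U (req ∨ send)]) = {t0, t1, t2, t5, t6}
t6 ∈ Sat(E[req U (req ∨ send)]) = {t0, t1, t2, t5, t6}, so the formula holds at t6.

Yes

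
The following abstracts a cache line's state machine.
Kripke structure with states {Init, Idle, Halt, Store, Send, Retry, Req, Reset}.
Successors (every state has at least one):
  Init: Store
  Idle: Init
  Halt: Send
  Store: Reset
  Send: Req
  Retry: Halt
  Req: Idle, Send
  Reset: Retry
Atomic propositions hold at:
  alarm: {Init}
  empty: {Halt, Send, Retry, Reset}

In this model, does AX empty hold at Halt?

Sat(AX empty) = {s : every successor in {Halt, Send, Retry, Reset}} = {Halt, Store, Retry, Reset}
Halt ∈ Sat(AX empty) = {Halt, Store, Retry, Reset}, so the formula holds at Halt.

Yes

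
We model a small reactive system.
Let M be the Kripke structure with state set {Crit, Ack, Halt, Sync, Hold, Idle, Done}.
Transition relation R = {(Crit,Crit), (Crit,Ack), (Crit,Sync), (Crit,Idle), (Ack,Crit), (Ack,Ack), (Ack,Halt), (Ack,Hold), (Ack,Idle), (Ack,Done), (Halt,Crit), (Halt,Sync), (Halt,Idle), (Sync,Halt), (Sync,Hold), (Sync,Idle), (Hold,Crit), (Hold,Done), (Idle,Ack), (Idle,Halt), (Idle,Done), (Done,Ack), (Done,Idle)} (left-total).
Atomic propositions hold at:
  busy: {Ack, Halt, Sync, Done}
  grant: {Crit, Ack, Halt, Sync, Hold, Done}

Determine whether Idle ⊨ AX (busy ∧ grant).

Sat(busy ∧ grant) = {Ack, Halt, Sync, Done}
Sat(AX (busy ∧ grant)) = {s : every successor in {Ack, Halt, Sync, Done}} = {Idle}
Idle ∈ Sat(AX (busy ∧ grant)) = {Idle}, so the formula holds at Idle.

Yes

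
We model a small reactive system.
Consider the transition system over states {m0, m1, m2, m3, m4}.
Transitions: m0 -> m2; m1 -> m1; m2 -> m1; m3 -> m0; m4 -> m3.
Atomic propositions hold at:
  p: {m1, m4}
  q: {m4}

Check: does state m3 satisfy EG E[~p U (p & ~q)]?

Yes

Sat(~p) = {m0, m2, m3}
Sat(~q) = {m0, m1, m2, m3}
Sat(p & ~q) = {m1}
E[~p U (p & ~q)]: least fixpoint, start Z0 = Sat((p & ~q)) = {m1}, add states in Sat(~p) with some successor in Z. Z1 = {m1, m2}; Z2 = {m0, m1, m2}; Z3 = {m0, m1, m2, m3}; fixed.
Sat(E[~p U (p & ~q)]) = {m0, m1, m2, m3}
EG E[~p U (p & ~q)]: greatest fixpoint, start Z0 = {m0, m1, m2, m3}, keep only states in Sat with some successor in Z. Already a fixed point.
Sat(EG E[~p U (p & ~q)]) = {m0, m1, m2, m3}
m3 ∈ Sat(EG E[~p U (p & ~q)]) = {m0, m1, m2, m3}, so the formula holds at m3.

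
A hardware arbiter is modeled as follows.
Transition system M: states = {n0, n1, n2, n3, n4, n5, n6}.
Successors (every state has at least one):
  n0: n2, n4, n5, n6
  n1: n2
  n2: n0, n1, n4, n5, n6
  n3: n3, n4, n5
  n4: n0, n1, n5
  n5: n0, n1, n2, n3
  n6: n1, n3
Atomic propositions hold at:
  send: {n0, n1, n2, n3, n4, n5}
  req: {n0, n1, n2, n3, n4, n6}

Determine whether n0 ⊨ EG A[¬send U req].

Yes

Sat(¬send) = {n6}
A[¬send U req]: least fixpoint, start Z0 = Sat(req) = {n0, n1, n2, n3, n4, n6}, add states in Sat(¬send) with every successor in Z. Already a fixed point.
Sat(A[¬send U req]) = {n0, n1, n2, n3, n4, n6}
EG A[¬send U req]: greatest fixpoint, start Z0 = {n0, n1, n2, n3, n4, n6}, keep only states in Sat with some successor in Z. Already a fixed point.
Sat(EG A[¬send U req]) = {n0, n1, n2, n3, n4, n6}
n0 ∈ Sat(EG A[¬send U req]) = {n0, n1, n2, n3, n4, n6}, so the formula holds at n0.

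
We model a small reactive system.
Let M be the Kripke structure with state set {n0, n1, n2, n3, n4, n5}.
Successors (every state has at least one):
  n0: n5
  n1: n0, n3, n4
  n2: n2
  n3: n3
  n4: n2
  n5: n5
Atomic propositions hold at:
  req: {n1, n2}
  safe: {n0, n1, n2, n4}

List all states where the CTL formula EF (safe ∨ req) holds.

Sat(safe ∨ req) = {n0, n1, n2, n4}
EF (safe ∨ req): least fixpoint, start Z0 = {n0, n1, n2, n4}, add states with some successor in Z. Already a fixed point.
Sat(EF (safe ∨ req)) = {n0, n1, n2, n4}

{n0, n1, n2, n4}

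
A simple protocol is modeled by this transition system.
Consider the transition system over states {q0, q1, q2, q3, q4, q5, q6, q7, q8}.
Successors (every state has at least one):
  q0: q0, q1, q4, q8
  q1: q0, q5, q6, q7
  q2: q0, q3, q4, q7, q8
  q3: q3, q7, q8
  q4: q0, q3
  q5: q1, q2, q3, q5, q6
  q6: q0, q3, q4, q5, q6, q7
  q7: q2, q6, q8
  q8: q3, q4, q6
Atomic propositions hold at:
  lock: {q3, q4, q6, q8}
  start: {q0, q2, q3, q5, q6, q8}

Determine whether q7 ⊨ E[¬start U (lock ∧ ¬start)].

No

Sat(¬start) = {q1, q4, q7}
Sat(lock ∧ ¬start) = {q4}
E[¬start U (lock ∧ ¬start)]: least fixpoint, start Z0 = Sat((lock ∧ ¬start)) = {q4}, add states in Sat(¬start) with some successor in Z. Already a fixed point.
Sat(E[¬start U (lock ∧ ¬start)]) = {q4}
q7 ∉ Sat(E[¬start U (lock ∧ ¬start)]) = {q4}, so the formula does not hold at q7.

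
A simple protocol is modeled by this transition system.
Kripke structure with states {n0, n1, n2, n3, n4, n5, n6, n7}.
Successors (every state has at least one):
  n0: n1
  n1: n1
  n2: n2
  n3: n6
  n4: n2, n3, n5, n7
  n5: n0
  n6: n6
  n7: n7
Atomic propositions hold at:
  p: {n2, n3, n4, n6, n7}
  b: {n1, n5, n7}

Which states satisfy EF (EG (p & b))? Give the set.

{n4, n7}

Sat(p & b) = {n7}
EG (p & b): greatest fixpoint, start Z0 = {n7}, keep only states in Sat with some successor in Z. Already a fixed point.
Sat(EG (p & b)) = {n7}
EF (EG (p & b)): least fixpoint, start Z0 = {n7}, add states with some successor in Z. Z1 = {n4, n7}; fixed.
Sat(EF (EG (p & b))) = {n4, n7}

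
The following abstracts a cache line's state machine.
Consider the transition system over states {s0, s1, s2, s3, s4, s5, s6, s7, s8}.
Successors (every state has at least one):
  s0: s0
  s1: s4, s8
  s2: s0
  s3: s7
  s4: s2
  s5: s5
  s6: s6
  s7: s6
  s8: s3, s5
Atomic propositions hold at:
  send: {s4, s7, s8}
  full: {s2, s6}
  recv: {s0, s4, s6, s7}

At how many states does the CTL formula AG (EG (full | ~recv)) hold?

Sat(~recv) = {s1, s2, s3, s5, s8}
Sat(full | ~recv) = {s1, s2, s3, s5, s6, s8}
EG (full | ~recv): greatest fixpoint, start Z0 = {s1, s2, s3, s5, s6, s8}, keep only states in Sat with some successor in Z. Z1 = {s1, s5, s6, s8}; fixed.
Sat(EG (full | ~recv)) = {s1, s5, s6, s8}
AG (EG (full | ~recv)): greatest fixpoint, start Z0 = {s1, s5, s6, s8}, keep only states in Sat with every successor in Z. Z1 = {s5, s6}; fixed.
Sat(AG (EG (full | ~recv))) = {s5, s6}
|Sat(AG (EG (full | ~recv)))| = |{s5, s6}| = 2.

2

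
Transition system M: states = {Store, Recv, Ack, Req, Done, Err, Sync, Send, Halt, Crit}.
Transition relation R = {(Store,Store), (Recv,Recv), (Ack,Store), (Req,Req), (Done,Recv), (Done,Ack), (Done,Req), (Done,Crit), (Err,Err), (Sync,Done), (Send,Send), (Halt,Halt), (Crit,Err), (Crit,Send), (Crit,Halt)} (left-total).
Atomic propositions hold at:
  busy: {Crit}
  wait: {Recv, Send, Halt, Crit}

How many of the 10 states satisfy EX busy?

Sat(EX busy) = {s : some successor in {Crit}} = {Done}
|Sat(EX busy)| = |{Done}| = 1.

1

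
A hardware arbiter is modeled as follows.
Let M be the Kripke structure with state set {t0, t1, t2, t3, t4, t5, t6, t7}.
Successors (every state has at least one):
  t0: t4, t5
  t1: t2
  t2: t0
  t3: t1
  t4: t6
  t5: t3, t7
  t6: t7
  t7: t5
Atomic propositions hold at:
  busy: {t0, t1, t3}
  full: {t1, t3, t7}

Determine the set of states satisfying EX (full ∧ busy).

Sat(full ∧ busy) = {t1, t3}
Sat(EX (full ∧ busy)) = {s : some successor in {t1, t3}} = {t3, t5}

{t3, t5}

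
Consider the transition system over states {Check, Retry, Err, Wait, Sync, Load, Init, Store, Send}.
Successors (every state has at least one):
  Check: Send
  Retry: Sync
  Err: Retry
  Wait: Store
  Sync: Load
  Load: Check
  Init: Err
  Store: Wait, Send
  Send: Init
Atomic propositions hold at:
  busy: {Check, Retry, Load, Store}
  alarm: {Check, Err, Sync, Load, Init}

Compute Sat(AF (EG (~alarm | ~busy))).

{Wait, Store}

Sat(~alarm) = {Retry, Wait, Store, Send}
Sat(~busy) = {Err, Wait, Sync, Init, Send}
Sat(~alarm | ~busy) = {Retry, Err, Wait, Sync, Init, Store, Send}
EG (~alarm | ~busy): greatest fixpoint, start Z0 = {Retry, Err, Wait, Sync, Init, Store, Send}, keep only states in Sat with some successor in Z. Z1 = {Retry, Err, Wait, Init, Store, Send}; Z2 = {Err, Wait, Init, Store, Send}; Z3 = {Wait, Init, Store, Send}; Z4 = {Wait, Store, Send}; Z5 = {Wait, Store}; fixed.
Sat(EG (~alarm | ~busy)) = {Wait, Store}
AF (EG (~alarm | ~busy)): least fixpoint, start Z0 = {Wait, Store}, add states with every successor in Z. Already a fixed point.
Sat(AF (EG (~alarm | ~busy))) = {Wait, Store}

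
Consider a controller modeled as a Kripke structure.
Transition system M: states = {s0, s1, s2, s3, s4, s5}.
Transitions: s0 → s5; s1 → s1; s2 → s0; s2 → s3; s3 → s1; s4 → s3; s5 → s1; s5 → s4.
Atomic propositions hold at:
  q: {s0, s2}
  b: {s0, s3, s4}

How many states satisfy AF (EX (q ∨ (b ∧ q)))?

1

Sat(b ∧ q) = {s0}
Sat(q ∨ (b ∧ q)) = {s0, s2}
Sat(EX (q ∨ (b ∧ q))) = {s : some successor in {s0, s2}} = {s2}
AF (EX (q ∨ (b ∧ q))): least fixpoint, start Z0 = {s2}, add states with every successor in Z. Already a fixed point.
Sat(AF (EX (q ∨ (b ∧ q)))) = {s2}
|Sat(AF (EX (q ∨ (b ∧ q))))| = |{s2}| = 1.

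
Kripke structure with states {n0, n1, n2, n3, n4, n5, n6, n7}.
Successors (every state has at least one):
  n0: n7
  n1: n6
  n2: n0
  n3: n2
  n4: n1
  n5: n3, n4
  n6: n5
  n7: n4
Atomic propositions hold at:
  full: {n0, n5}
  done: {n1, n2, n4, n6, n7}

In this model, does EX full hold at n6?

Yes

Sat(EX full) = {s : some successor in {n0, n5}} = {n2, n6}
n6 ∈ Sat(EX full) = {n2, n6}, so the formula holds at n6.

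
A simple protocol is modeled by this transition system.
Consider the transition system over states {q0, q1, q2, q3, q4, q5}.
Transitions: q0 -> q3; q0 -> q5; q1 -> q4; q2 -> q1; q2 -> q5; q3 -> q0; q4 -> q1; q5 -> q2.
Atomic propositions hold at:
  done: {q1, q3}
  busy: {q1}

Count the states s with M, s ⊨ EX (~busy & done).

1

Sat(~busy) = {q0, q2, q3, q4, q5}
Sat(~busy & done) = {q3}
Sat(EX (~busy & done)) = {s : some successor in {q3}} = {q0}
|Sat(EX (~busy & done))| = |{q0}| = 1.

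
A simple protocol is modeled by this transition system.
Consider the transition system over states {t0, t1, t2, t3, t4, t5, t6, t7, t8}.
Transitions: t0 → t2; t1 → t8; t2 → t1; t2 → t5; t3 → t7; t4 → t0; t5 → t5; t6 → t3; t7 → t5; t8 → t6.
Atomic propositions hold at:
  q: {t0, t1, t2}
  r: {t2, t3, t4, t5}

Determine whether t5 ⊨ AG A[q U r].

Yes

A[q U r]: least fixpoint, start Z0 = Sat(r) = {t2, t3, t4, t5}, add states in Sat(q) with every successor in Z. Z1 = {t0, t2, t3, t4, t5}; fixed.
Sat(A[q U r]) = {t0, t2, t3, t4, t5}
AG A[q U r]: greatest fixpoint, start Z0 = {t0, t2, t3, t4, t5}, keep only states in Sat with every successor in Z. Z1 = {t0, t4, t5}; Z2 = {t4, t5}; Z3 = {t5}; fixed.
Sat(AG A[q U r]) = {t5}
t5 ∈ Sat(AG A[q U r]) = {t5}, so the formula holds at t5.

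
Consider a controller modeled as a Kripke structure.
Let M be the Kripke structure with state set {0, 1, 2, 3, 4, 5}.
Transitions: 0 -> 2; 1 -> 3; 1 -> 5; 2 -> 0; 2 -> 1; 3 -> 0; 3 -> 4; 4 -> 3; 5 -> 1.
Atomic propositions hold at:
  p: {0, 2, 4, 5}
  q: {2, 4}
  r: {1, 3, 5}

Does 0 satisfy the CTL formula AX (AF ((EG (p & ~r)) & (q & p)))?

Sat(~r) = {0, 2, 4}
Sat(p & ~r) = {0, 2, 4}
EG (p & ~r): greatest fixpoint, start Z0 = {0, 2, 4}, keep only states in Sat with some successor in Z. Z1 = {0, 2}; fixed.
Sat(EG (p & ~r)) = {0, 2}
Sat(q & p) = {2, 4}
Sat((EG (p & ~r)) & (q & p)) = {2}
AF ((EG (p & ~r)) & (q & p)): least fixpoint, start Z0 = {2}, add states with every successor in Z. Z1 = {0, 2}; fixed.
Sat(AF ((EG (p & ~r)) & (q & p))) = {0, 2}
Sat(AX (AF ((EG (p & ~r)) & (q & p)))) = {s : every successor in {0, 2}} = {0}
0 ∈ Sat(AX (AF ((EG (p & ~r)) & (q & p)))) = {0}, so the formula holds at 0.

Yes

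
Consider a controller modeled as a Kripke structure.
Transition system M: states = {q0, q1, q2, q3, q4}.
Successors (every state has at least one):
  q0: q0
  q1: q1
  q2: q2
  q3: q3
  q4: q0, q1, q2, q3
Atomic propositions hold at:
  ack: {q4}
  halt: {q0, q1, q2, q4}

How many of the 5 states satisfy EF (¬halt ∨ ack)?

Sat(¬halt) = {q3}
Sat(¬halt ∨ ack) = {q3, q4}
EF (¬halt ∨ ack): least fixpoint, start Z0 = {q3, q4}, add states with some successor in Z. Already a fixed point.
Sat(EF (¬halt ∨ ack)) = {q3, q4}
|Sat(EF (¬halt ∨ ack))| = |{q3, q4}| = 2.

2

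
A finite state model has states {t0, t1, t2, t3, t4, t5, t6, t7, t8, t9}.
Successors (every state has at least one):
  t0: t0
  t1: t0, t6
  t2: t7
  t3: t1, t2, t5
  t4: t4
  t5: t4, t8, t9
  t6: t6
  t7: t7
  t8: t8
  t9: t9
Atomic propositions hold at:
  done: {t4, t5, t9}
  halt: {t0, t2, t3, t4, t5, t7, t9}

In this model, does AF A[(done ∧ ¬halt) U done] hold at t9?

Sat(¬halt) = {t1, t6, t8}
Sat(done ∧ ¬halt) = ∅
A[(done ∧ ¬halt) U done]: least fixpoint, start Z0 = Sat(done) = {t4, t5, t9}, add states in Sat(done ∧ ¬halt) with every successor in Z. Already a fixed point.
Sat(A[(done ∧ ¬halt) U done]) = {t4, t5, t9}
AF A[(done ∧ ¬halt) U done]: least fixpoint, start Z0 = {t4, t5, t9}, add states with every successor in Z. Already a fixed point.
Sat(AF A[(done ∧ ¬halt) U done]) = {t4, t5, t9}
t9 ∈ Sat(AF A[(done ∧ ¬halt) U done]) = {t4, t5, t9}, so the formula holds at t9.

Yes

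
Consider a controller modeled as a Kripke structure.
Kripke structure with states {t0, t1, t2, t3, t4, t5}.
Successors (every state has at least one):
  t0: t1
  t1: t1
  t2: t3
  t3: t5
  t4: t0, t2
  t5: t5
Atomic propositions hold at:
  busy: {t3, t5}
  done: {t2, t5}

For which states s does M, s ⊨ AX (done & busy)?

{t3, t5}

Sat(done & busy) = {t5}
Sat(AX (done & busy)) = {s : every successor in {t5}} = {t3, t5}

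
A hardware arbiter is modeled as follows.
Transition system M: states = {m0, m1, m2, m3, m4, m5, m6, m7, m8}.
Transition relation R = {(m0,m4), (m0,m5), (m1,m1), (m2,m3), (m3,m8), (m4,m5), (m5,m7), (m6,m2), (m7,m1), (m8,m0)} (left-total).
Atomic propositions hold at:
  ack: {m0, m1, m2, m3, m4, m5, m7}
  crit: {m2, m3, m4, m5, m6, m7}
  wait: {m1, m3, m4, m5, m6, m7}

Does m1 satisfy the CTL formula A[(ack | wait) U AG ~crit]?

Sat(ack | wait) = {m0, m1, m2, m3, m4, m5, m6, m7}
Sat(~crit) = {m0, m1, m8}
AG ~crit: greatest fixpoint, start Z0 = {m0, m1, m8}, keep only states in Sat with every successor in Z. Z1 = {m1, m8}; Z2 = {m1}; fixed.
Sat(AG ~crit) = {m1}
A[(ack | wait) U AG ~crit]: least fixpoint, start Z0 = Sat(AG ~crit) = {m1}, add states in Sat(ack | wait) with every successor in Z. Z1 = {m1, m7}; Z2 = {m1, m5, m7}; Z3 = {m1, m4, m5, m7}; Z4 = {m0, m1, m4, m5, m7}; fixed.
Sat(A[(ack | wait) U AG ~crit]) = {m0, m1, m4, m5, m7}
m1 ∈ Sat(A[(ack | wait) U AG ~crit]) = {m0, m1, m4, m5, m7}, so the formula holds at m1.

Yes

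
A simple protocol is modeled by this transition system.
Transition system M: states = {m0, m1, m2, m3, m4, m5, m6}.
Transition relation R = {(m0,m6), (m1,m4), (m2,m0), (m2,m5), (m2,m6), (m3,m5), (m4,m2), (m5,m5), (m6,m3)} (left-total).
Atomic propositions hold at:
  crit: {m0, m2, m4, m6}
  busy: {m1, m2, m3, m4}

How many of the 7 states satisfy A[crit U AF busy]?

6

AF busy: least fixpoint, start Z0 = {m1, m2, m3, m4}, add states with every successor in Z. Z1 = {m1, m2, m3, m4, m6}; Z2 = {m0, m1, m2, m3, m4, m6}; fixed.
Sat(AF busy) = {m0, m1, m2, m3, m4, m6}
A[crit U AF busy]: least fixpoint, start Z0 = Sat(AF busy) = {m0, m1, m2, m3, m4, m6}, add states in Sat(crit) with every successor in Z. Already a fixed point.
Sat(A[crit U AF busy]) = {m0, m1, m2, m3, m4, m6}
|Sat(A[crit U AF busy])| = |{m0, m1, m2, m3, m4, m6}| = 6.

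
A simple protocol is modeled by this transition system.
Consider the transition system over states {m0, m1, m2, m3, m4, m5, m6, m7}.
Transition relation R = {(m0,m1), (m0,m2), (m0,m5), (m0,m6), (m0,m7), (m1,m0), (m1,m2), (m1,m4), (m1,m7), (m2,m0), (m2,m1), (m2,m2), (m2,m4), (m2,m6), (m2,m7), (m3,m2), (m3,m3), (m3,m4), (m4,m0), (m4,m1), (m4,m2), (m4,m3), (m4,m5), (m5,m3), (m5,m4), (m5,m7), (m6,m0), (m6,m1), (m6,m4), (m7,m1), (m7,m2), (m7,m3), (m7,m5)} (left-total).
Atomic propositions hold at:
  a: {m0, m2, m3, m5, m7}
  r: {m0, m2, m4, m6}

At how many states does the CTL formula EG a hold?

5

EG a: greatest fixpoint, start Z0 = {m0, m2, m3, m5, m7}, keep only states in Sat with some successor in Z. Already a fixed point.
Sat(EG a) = {m0, m2, m3, m5, m7}
|Sat(EG a)| = |{m0, m2, m3, m5, m7}| = 5.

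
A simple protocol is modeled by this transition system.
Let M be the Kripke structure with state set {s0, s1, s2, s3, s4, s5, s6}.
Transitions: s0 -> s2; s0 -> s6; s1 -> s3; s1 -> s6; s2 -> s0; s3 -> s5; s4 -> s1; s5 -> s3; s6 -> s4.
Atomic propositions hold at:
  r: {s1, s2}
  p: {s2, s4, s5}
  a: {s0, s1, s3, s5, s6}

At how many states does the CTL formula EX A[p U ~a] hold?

2

Sat(~a) = {s2, s4}
A[p U ~a]: least fixpoint, start Z0 = Sat(~a) = {s2, s4}, add states in Sat(p) with every successor in Z. Already a fixed point.
Sat(A[p U ~a]) = {s2, s4}
Sat(EX A[p U ~a]) = {s : some successor in {s2, s4}} = {s0, s6}
|Sat(EX A[p U ~a])| = |{s0, s6}| = 2.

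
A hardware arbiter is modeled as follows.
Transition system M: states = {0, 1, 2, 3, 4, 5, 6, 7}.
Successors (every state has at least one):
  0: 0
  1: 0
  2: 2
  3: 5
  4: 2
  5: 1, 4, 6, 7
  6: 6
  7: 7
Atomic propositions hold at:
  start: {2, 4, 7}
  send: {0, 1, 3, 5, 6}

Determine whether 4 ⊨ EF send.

No

EF send: least fixpoint, start Z0 = {0, 1, 3, 5, 6}, add states with some successor in Z. Already a fixed point.
Sat(EF send) = {0, 1, 3, 5, 6}
4 ∉ Sat(EF send) = {0, 1, 3, 5, 6}, so the formula does not hold at 4.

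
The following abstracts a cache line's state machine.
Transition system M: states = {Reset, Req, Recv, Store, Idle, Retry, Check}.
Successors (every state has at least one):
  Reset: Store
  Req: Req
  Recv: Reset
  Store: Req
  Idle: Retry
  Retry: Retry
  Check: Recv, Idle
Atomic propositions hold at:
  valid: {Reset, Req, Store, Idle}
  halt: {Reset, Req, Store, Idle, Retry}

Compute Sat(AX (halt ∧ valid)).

{Reset, Req, Recv, Store}

Sat(halt ∧ valid) = {Reset, Req, Store, Idle}
Sat(AX (halt ∧ valid)) = {s : every successor in {Reset, Req, Store, Idle}} = {Reset, Req, Recv, Store}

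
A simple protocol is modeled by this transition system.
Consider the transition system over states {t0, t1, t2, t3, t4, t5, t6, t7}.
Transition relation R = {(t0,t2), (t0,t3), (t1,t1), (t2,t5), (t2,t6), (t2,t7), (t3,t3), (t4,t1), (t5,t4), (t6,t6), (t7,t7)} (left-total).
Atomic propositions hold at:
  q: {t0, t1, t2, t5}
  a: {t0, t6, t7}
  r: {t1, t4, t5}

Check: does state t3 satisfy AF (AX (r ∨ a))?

No

Sat(r ∨ a) = {t0, t1, t4, t5, t6, t7}
Sat(AX (r ∨ a)) = {s : every successor in {t0, t1, t4, t5, t6, t7}} = {t1, t2, t4, t5, t6, t7}
AF (AX (r ∨ a)): least fixpoint, start Z0 = {t1, t2, t4, t5, t6, t7}, add states with every successor in Z. Already a fixed point.
Sat(AF (AX (r ∨ a))) = {t1, t2, t4, t5, t6, t7}
t3 ∉ Sat(AF (AX (r ∨ a))) = {t1, t2, t4, t5, t6, t7}, so the formula does not hold at t3.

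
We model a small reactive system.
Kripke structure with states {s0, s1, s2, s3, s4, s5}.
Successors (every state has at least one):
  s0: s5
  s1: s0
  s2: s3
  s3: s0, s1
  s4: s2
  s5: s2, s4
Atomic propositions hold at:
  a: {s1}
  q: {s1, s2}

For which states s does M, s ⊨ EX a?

{s3}

Sat(EX a) = {s : some successor in {s1}} = {s3}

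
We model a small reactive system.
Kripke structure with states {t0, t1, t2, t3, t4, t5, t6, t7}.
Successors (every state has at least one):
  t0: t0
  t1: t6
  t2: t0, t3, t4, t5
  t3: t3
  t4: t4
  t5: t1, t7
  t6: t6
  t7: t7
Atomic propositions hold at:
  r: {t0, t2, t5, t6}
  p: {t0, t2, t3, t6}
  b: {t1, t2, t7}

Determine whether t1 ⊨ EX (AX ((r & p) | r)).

Yes

Sat(r & p) = {t0, t2, t6}
Sat((r & p) | r) = {t0, t2, t5, t6}
Sat(AX ((r & p) | r)) = {s : every successor in {t0, t2, t5, t6}} = {t0, t1, t6}
Sat(EX (AX ((r & p) | r))) = {s : some successor in {t0, t1, t6}} = {t0, t1, t2, t5, t6}
t1 ∈ Sat(EX (AX ((r & p) | r))) = {t0, t1, t2, t5, t6}, so the formula holds at t1.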